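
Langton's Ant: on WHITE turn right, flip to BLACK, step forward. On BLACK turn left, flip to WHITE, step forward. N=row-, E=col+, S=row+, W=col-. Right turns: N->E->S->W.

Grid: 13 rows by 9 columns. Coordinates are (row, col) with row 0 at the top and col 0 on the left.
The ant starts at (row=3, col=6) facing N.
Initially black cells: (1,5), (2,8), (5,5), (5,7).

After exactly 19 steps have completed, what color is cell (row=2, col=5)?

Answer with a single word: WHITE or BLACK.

Answer: BLACK

Derivation:
Step 1: on WHITE (3,6): turn R to E, flip to black, move to (3,7). |black|=5
Step 2: on WHITE (3,7): turn R to S, flip to black, move to (4,7). |black|=6
Step 3: on WHITE (4,7): turn R to W, flip to black, move to (4,6). |black|=7
Step 4: on WHITE (4,6): turn R to N, flip to black, move to (3,6). |black|=8
Step 5: on BLACK (3,6): turn L to W, flip to white, move to (3,5). |black|=7
Step 6: on WHITE (3,5): turn R to N, flip to black, move to (2,5). |black|=8
Step 7: on WHITE (2,5): turn R to E, flip to black, move to (2,6). |black|=9
Step 8: on WHITE (2,6): turn R to S, flip to black, move to (3,6). |black|=10
Step 9: on WHITE (3,6): turn R to W, flip to black, move to (3,5). |black|=11
Step 10: on BLACK (3,5): turn L to S, flip to white, move to (4,5). |black|=10
Step 11: on WHITE (4,5): turn R to W, flip to black, move to (4,4). |black|=11
Step 12: on WHITE (4,4): turn R to N, flip to black, move to (3,4). |black|=12
Step 13: on WHITE (3,4): turn R to E, flip to black, move to (3,5). |black|=13
Step 14: on WHITE (3,5): turn R to S, flip to black, move to (4,5). |black|=14
Step 15: on BLACK (4,5): turn L to E, flip to white, move to (4,6). |black|=13
Step 16: on BLACK (4,6): turn L to N, flip to white, move to (3,6). |black|=12
Step 17: on BLACK (3,6): turn L to W, flip to white, move to (3,5). |black|=11
Step 18: on BLACK (3,5): turn L to S, flip to white, move to (4,5). |black|=10
Step 19: on WHITE (4,5): turn R to W, flip to black, move to (4,4). |black|=11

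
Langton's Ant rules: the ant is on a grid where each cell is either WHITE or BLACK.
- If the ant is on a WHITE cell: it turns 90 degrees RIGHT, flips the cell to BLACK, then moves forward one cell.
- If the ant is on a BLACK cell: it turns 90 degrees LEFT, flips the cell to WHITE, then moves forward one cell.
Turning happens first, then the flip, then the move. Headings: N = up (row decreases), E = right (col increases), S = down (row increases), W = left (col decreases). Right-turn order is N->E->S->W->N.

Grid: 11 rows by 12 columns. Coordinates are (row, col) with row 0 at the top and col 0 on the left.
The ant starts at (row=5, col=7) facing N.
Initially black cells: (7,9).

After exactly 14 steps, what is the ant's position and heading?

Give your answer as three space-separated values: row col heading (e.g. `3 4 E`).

Answer: 6 6 S

Derivation:
Step 1: on WHITE (5,7): turn R to E, flip to black, move to (5,8). |black|=2
Step 2: on WHITE (5,8): turn R to S, flip to black, move to (6,8). |black|=3
Step 3: on WHITE (6,8): turn R to W, flip to black, move to (6,7). |black|=4
Step 4: on WHITE (6,7): turn R to N, flip to black, move to (5,7). |black|=5
Step 5: on BLACK (5,7): turn L to W, flip to white, move to (5,6). |black|=4
Step 6: on WHITE (5,6): turn R to N, flip to black, move to (4,6). |black|=5
Step 7: on WHITE (4,6): turn R to E, flip to black, move to (4,7). |black|=6
Step 8: on WHITE (4,7): turn R to S, flip to black, move to (5,7). |black|=7
Step 9: on WHITE (5,7): turn R to W, flip to black, move to (5,6). |black|=8
Step 10: on BLACK (5,6): turn L to S, flip to white, move to (6,6). |black|=7
Step 11: on WHITE (6,6): turn R to W, flip to black, move to (6,5). |black|=8
Step 12: on WHITE (6,5): turn R to N, flip to black, move to (5,5). |black|=9
Step 13: on WHITE (5,5): turn R to E, flip to black, move to (5,6). |black|=10
Step 14: on WHITE (5,6): turn R to S, flip to black, move to (6,6). |black|=11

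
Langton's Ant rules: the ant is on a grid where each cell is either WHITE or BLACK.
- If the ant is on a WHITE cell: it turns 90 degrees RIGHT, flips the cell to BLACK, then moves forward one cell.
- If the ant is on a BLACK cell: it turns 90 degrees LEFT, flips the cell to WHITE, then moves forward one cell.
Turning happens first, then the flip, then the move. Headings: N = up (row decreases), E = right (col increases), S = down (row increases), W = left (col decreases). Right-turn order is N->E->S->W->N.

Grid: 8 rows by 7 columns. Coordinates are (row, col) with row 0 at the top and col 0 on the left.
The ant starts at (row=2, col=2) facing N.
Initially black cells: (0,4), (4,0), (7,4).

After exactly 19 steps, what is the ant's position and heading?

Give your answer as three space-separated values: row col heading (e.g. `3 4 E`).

Answer: 3 0 W

Derivation:
Step 1: on WHITE (2,2): turn R to E, flip to black, move to (2,3). |black|=4
Step 2: on WHITE (2,3): turn R to S, flip to black, move to (3,3). |black|=5
Step 3: on WHITE (3,3): turn R to W, flip to black, move to (3,2). |black|=6
Step 4: on WHITE (3,2): turn R to N, flip to black, move to (2,2). |black|=7
Step 5: on BLACK (2,2): turn L to W, flip to white, move to (2,1). |black|=6
Step 6: on WHITE (2,1): turn R to N, flip to black, move to (1,1). |black|=7
Step 7: on WHITE (1,1): turn R to E, flip to black, move to (1,2). |black|=8
Step 8: on WHITE (1,2): turn R to S, flip to black, move to (2,2). |black|=9
Step 9: on WHITE (2,2): turn R to W, flip to black, move to (2,1). |black|=10
Step 10: on BLACK (2,1): turn L to S, flip to white, move to (3,1). |black|=9
Step 11: on WHITE (3,1): turn R to W, flip to black, move to (3,0). |black|=10
Step 12: on WHITE (3,0): turn R to N, flip to black, move to (2,0). |black|=11
Step 13: on WHITE (2,0): turn R to E, flip to black, move to (2,1). |black|=12
Step 14: on WHITE (2,1): turn R to S, flip to black, move to (3,1). |black|=13
Step 15: on BLACK (3,1): turn L to E, flip to white, move to (3,2). |black|=12
Step 16: on BLACK (3,2): turn L to N, flip to white, move to (2,2). |black|=11
Step 17: on BLACK (2,2): turn L to W, flip to white, move to (2,1). |black|=10
Step 18: on BLACK (2,1): turn L to S, flip to white, move to (3,1). |black|=9
Step 19: on WHITE (3,1): turn R to W, flip to black, move to (3,0). |black|=10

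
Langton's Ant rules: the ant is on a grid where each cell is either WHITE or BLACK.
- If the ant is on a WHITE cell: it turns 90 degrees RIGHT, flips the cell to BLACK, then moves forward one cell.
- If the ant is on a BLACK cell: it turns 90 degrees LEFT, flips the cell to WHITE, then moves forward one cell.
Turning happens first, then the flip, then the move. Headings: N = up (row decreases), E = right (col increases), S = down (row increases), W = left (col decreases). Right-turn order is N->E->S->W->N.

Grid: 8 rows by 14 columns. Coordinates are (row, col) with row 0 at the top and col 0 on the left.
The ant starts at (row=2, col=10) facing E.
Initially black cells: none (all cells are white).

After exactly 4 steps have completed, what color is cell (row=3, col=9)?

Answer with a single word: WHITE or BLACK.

Answer: BLACK

Derivation:
Step 1: on WHITE (2,10): turn R to S, flip to black, move to (3,10). |black|=1
Step 2: on WHITE (3,10): turn R to W, flip to black, move to (3,9). |black|=2
Step 3: on WHITE (3,9): turn R to N, flip to black, move to (2,9). |black|=3
Step 4: on WHITE (2,9): turn R to E, flip to black, move to (2,10). |black|=4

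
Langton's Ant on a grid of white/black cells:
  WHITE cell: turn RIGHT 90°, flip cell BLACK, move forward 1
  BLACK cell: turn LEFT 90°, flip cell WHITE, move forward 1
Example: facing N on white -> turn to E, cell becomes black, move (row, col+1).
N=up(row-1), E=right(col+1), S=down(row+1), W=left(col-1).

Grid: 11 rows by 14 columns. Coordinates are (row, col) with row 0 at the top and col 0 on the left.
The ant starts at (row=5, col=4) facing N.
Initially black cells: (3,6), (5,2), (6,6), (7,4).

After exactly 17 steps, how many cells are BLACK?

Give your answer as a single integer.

Answer: 15

Derivation:
Step 1: on WHITE (5,4): turn R to E, flip to black, move to (5,5). |black|=5
Step 2: on WHITE (5,5): turn R to S, flip to black, move to (6,5). |black|=6
Step 3: on WHITE (6,5): turn R to W, flip to black, move to (6,4). |black|=7
Step 4: on WHITE (6,4): turn R to N, flip to black, move to (5,4). |black|=8
Step 5: on BLACK (5,4): turn L to W, flip to white, move to (5,3). |black|=7
Step 6: on WHITE (5,3): turn R to N, flip to black, move to (4,3). |black|=8
Step 7: on WHITE (4,3): turn R to E, flip to black, move to (4,4). |black|=9
Step 8: on WHITE (4,4): turn R to S, flip to black, move to (5,4). |black|=10
Step 9: on WHITE (5,4): turn R to W, flip to black, move to (5,3). |black|=11
Step 10: on BLACK (5,3): turn L to S, flip to white, move to (6,3). |black|=10
Step 11: on WHITE (6,3): turn R to W, flip to black, move to (6,2). |black|=11
Step 12: on WHITE (6,2): turn R to N, flip to black, move to (5,2). |black|=12
Step 13: on BLACK (5,2): turn L to W, flip to white, move to (5,1). |black|=11
Step 14: on WHITE (5,1): turn R to N, flip to black, move to (4,1). |black|=12
Step 15: on WHITE (4,1): turn R to E, flip to black, move to (4,2). |black|=13
Step 16: on WHITE (4,2): turn R to S, flip to black, move to (5,2). |black|=14
Step 17: on WHITE (5,2): turn R to W, flip to black, move to (5,1). |black|=15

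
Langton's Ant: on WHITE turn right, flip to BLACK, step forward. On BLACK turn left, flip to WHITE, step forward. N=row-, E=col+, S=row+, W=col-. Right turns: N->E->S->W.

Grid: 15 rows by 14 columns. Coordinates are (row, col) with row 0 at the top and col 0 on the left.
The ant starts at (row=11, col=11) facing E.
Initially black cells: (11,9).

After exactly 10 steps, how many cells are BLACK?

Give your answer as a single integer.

Step 1: on WHITE (11,11): turn R to S, flip to black, move to (12,11). |black|=2
Step 2: on WHITE (12,11): turn R to W, flip to black, move to (12,10). |black|=3
Step 3: on WHITE (12,10): turn R to N, flip to black, move to (11,10). |black|=4
Step 4: on WHITE (11,10): turn R to E, flip to black, move to (11,11). |black|=5
Step 5: on BLACK (11,11): turn L to N, flip to white, move to (10,11). |black|=4
Step 6: on WHITE (10,11): turn R to E, flip to black, move to (10,12). |black|=5
Step 7: on WHITE (10,12): turn R to S, flip to black, move to (11,12). |black|=6
Step 8: on WHITE (11,12): turn R to W, flip to black, move to (11,11). |black|=7
Step 9: on WHITE (11,11): turn R to N, flip to black, move to (10,11). |black|=8
Step 10: on BLACK (10,11): turn L to W, flip to white, move to (10,10). |black|=7

Answer: 7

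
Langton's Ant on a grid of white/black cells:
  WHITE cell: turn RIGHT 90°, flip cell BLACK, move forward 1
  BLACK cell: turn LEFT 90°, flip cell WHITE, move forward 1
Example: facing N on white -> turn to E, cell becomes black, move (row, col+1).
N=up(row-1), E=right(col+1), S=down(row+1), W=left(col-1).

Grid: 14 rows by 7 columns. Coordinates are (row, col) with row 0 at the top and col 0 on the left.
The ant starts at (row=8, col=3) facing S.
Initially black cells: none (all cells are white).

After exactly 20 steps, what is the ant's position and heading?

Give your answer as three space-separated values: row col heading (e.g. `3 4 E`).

Step 1: on WHITE (8,3): turn R to W, flip to black, move to (8,2). |black|=1
Step 2: on WHITE (8,2): turn R to N, flip to black, move to (7,2). |black|=2
Step 3: on WHITE (7,2): turn R to E, flip to black, move to (7,3). |black|=3
Step 4: on WHITE (7,3): turn R to S, flip to black, move to (8,3). |black|=4
Step 5: on BLACK (8,3): turn L to E, flip to white, move to (8,4). |black|=3
Step 6: on WHITE (8,4): turn R to S, flip to black, move to (9,4). |black|=4
Step 7: on WHITE (9,4): turn R to W, flip to black, move to (9,3). |black|=5
Step 8: on WHITE (9,3): turn R to N, flip to black, move to (8,3). |black|=6
Step 9: on WHITE (8,3): turn R to E, flip to black, move to (8,4). |black|=7
Step 10: on BLACK (8,4): turn L to N, flip to white, move to (7,4). |black|=6
Step 11: on WHITE (7,4): turn R to E, flip to black, move to (7,5). |black|=7
Step 12: on WHITE (7,5): turn R to S, flip to black, move to (8,5). |black|=8
Step 13: on WHITE (8,5): turn R to W, flip to black, move to (8,4). |black|=9
Step 14: on WHITE (8,4): turn R to N, flip to black, move to (7,4). |black|=10
Step 15: on BLACK (7,4): turn L to W, flip to white, move to (7,3). |black|=9
Step 16: on BLACK (7,3): turn L to S, flip to white, move to (8,3). |black|=8
Step 17: on BLACK (8,3): turn L to E, flip to white, move to (8,4). |black|=7
Step 18: on BLACK (8,4): turn L to N, flip to white, move to (7,4). |black|=6
Step 19: on WHITE (7,4): turn R to E, flip to black, move to (7,5). |black|=7
Step 20: on BLACK (7,5): turn L to N, flip to white, move to (6,5). |black|=6

Answer: 6 5 N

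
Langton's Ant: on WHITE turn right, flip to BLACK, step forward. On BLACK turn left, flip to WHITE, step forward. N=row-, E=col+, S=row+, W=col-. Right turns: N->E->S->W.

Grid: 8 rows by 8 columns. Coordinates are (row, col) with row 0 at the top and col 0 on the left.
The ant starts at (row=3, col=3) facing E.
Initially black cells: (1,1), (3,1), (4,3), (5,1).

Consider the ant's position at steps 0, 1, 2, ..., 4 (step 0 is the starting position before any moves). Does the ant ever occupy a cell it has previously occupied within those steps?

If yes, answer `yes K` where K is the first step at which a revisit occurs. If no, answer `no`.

Step 1: on WHITE (3,3): turn R to S, flip to black, move to (4,3). |black|=5 — new cell
Step 2: on BLACK (4,3): turn L to E, flip to white, move to (4,4). |black|=4 — new cell
Step 3: on WHITE (4,4): turn R to S, flip to black, move to (5,4). |black|=5 — new cell
Step 4: on WHITE (5,4): turn R to W, flip to black, move to (5,3). |black|=6 — new cell
No revisit within 4 steps.

Answer: no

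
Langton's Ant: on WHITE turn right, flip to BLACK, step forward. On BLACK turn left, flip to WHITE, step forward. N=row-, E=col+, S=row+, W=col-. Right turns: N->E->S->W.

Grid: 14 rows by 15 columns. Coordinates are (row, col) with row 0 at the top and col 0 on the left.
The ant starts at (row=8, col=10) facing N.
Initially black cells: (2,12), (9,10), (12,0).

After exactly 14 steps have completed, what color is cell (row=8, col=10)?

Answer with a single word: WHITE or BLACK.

Answer: BLACK

Derivation:
Step 1: on WHITE (8,10): turn R to E, flip to black, move to (8,11). |black|=4
Step 2: on WHITE (8,11): turn R to S, flip to black, move to (9,11). |black|=5
Step 3: on WHITE (9,11): turn R to W, flip to black, move to (9,10). |black|=6
Step 4: on BLACK (9,10): turn L to S, flip to white, move to (10,10). |black|=5
Step 5: on WHITE (10,10): turn R to W, flip to black, move to (10,9). |black|=6
Step 6: on WHITE (10,9): turn R to N, flip to black, move to (9,9). |black|=7
Step 7: on WHITE (9,9): turn R to E, flip to black, move to (9,10). |black|=8
Step 8: on WHITE (9,10): turn R to S, flip to black, move to (10,10). |black|=9
Step 9: on BLACK (10,10): turn L to E, flip to white, move to (10,11). |black|=8
Step 10: on WHITE (10,11): turn R to S, flip to black, move to (11,11). |black|=9
Step 11: on WHITE (11,11): turn R to W, flip to black, move to (11,10). |black|=10
Step 12: on WHITE (11,10): turn R to N, flip to black, move to (10,10). |black|=11
Step 13: on WHITE (10,10): turn R to E, flip to black, move to (10,11). |black|=12
Step 14: on BLACK (10,11): turn L to N, flip to white, move to (9,11). |black|=11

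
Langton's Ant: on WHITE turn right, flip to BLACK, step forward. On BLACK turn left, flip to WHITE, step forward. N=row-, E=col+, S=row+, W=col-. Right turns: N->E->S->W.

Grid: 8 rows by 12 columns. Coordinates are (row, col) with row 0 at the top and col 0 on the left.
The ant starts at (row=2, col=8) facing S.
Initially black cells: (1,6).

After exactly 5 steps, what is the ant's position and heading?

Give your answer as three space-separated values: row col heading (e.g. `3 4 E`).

Step 1: on WHITE (2,8): turn R to W, flip to black, move to (2,7). |black|=2
Step 2: on WHITE (2,7): turn R to N, flip to black, move to (1,7). |black|=3
Step 3: on WHITE (1,7): turn R to E, flip to black, move to (1,8). |black|=4
Step 4: on WHITE (1,8): turn R to S, flip to black, move to (2,8). |black|=5
Step 5: on BLACK (2,8): turn L to E, flip to white, move to (2,9). |black|=4

Answer: 2 9 E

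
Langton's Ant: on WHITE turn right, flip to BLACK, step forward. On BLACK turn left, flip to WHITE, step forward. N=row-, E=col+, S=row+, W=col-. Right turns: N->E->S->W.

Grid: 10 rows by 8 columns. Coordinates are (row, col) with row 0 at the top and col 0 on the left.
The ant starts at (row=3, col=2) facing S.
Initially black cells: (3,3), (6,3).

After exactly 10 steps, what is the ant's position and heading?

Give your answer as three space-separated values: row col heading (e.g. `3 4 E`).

Step 1: on WHITE (3,2): turn R to W, flip to black, move to (3,1). |black|=3
Step 2: on WHITE (3,1): turn R to N, flip to black, move to (2,1). |black|=4
Step 3: on WHITE (2,1): turn R to E, flip to black, move to (2,2). |black|=5
Step 4: on WHITE (2,2): turn R to S, flip to black, move to (3,2). |black|=6
Step 5: on BLACK (3,2): turn L to E, flip to white, move to (3,3). |black|=5
Step 6: on BLACK (3,3): turn L to N, flip to white, move to (2,3). |black|=4
Step 7: on WHITE (2,3): turn R to E, flip to black, move to (2,4). |black|=5
Step 8: on WHITE (2,4): turn R to S, flip to black, move to (3,4). |black|=6
Step 9: on WHITE (3,4): turn R to W, flip to black, move to (3,3). |black|=7
Step 10: on WHITE (3,3): turn R to N, flip to black, move to (2,3). |black|=8

Answer: 2 3 N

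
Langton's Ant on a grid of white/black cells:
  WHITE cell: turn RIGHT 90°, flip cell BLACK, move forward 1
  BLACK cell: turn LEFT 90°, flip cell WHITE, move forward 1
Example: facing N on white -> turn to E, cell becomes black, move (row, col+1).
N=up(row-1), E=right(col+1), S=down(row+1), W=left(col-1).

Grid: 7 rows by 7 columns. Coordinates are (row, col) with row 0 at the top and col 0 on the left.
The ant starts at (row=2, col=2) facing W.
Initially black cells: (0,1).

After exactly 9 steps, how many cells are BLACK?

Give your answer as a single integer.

Answer: 8

Derivation:
Step 1: on WHITE (2,2): turn R to N, flip to black, move to (1,2). |black|=2
Step 2: on WHITE (1,2): turn R to E, flip to black, move to (1,3). |black|=3
Step 3: on WHITE (1,3): turn R to S, flip to black, move to (2,3). |black|=4
Step 4: on WHITE (2,3): turn R to W, flip to black, move to (2,2). |black|=5
Step 5: on BLACK (2,2): turn L to S, flip to white, move to (3,2). |black|=4
Step 6: on WHITE (3,2): turn R to W, flip to black, move to (3,1). |black|=5
Step 7: on WHITE (3,1): turn R to N, flip to black, move to (2,1). |black|=6
Step 8: on WHITE (2,1): turn R to E, flip to black, move to (2,2). |black|=7
Step 9: on WHITE (2,2): turn R to S, flip to black, move to (3,2). |black|=8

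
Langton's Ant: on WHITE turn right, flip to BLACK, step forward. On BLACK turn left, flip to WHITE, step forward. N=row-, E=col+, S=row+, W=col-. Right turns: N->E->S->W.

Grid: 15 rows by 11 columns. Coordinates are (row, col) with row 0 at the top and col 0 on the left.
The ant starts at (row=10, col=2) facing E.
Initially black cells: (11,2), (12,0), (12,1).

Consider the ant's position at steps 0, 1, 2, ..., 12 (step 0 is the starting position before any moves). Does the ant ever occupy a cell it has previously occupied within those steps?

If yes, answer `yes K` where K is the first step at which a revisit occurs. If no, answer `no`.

Answer: yes 5

Derivation:
Step 1: on WHITE (10,2): turn R to S, flip to black, move to (11,2). |black|=4 — new cell
Step 2: on BLACK (11,2): turn L to E, flip to white, move to (11,3). |black|=3 — new cell
Step 3: on WHITE (11,3): turn R to S, flip to black, move to (12,3). |black|=4 — new cell
Step 4: on WHITE (12,3): turn R to W, flip to black, move to (12,2). |black|=5 — new cell
Step 5: on WHITE (12,2): turn R to N, flip to black, move to (11,2). |black|=6 — REVISIT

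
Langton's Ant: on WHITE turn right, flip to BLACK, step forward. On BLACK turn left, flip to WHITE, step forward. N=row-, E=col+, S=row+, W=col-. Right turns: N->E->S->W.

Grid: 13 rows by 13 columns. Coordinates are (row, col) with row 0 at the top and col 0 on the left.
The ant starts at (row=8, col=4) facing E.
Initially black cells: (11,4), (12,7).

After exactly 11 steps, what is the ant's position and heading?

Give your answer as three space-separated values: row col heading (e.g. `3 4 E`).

Step 1: on WHITE (8,4): turn R to S, flip to black, move to (9,4). |black|=3
Step 2: on WHITE (9,4): turn R to W, flip to black, move to (9,3). |black|=4
Step 3: on WHITE (9,3): turn R to N, flip to black, move to (8,3). |black|=5
Step 4: on WHITE (8,3): turn R to E, flip to black, move to (8,4). |black|=6
Step 5: on BLACK (8,4): turn L to N, flip to white, move to (7,4). |black|=5
Step 6: on WHITE (7,4): turn R to E, flip to black, move to (7,5). |black|=6
Step 7: on WHITE (7,5): turn R to S, flip to black, move to (8,5). |black|=7
Step 8: on WHITE (8,5): turn R to W, flip to black, move to (8,4). |black|=8
Step 9: on WHITE (8,4): turn R to N, flip to black, move to (7,4). |black|=9
Step 10: on BLACK (7,4): turn L to W, flip to white, move to (7,3). |black|=8
Step 11: on WHITE (7,3): turn R to N, flip to black, move to (6,3). |black|=9

Answer: 6 3 N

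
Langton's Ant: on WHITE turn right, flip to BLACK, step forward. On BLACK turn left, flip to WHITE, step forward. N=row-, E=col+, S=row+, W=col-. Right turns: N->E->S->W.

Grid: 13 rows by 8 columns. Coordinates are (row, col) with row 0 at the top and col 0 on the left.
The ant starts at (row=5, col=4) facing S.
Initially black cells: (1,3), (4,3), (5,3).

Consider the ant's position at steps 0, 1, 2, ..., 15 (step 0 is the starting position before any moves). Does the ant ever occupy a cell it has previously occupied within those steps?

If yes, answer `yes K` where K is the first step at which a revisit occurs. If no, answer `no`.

Step 1: on WHITE (5,4): turn R to W, flip to black, move to (5,3). |black|=4 — new cell
Step 2: on BLACK (5,3): turn L to S, flip to white, move to (6,3). |black|=3 — new cell
Step 3: on WHITE (6,3): turn R to W, flip to black, move to (6,2). |black|=4 — new cell
Step 4: on WHITE (6,2): turn R to N, flip to black, move to (5,2). |black|=5 — new cell
Step 5: on WHITE (5,2): turn R to E, flip to black, move to (5,3). |black|=6 — REVISIT

Answer: yes 5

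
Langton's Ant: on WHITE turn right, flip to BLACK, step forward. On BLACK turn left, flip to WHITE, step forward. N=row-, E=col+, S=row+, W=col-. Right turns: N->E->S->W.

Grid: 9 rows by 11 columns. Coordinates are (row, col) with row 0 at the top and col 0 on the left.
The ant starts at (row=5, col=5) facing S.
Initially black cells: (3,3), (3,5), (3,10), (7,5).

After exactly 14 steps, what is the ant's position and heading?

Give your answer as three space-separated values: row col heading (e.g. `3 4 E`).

Step 1: on WHITE (5,5): turn R to W, flip to black, move to (5,4). |black|=5
Step 2: on WHITE (5,4): turn R to N, flip to black, move to (4,4). |black|=6
Step 3: on WHITE (4,4): turn R to E, flip to black, move to (4,5). |black|=7
Step 4: on WHITE (4,5): turn R to S, flip to black, move to (5,5). |black|=8
Step 5: on BLACK (5,5): turn L to E, flip to white, move to (5,6). |black|=7
Step 6: on WHITE (5,6): turn R to S, flip to black, move to (6,6). |black|=8
Step 7: on WHITE (6,6): turn R to W, flip to black, move to (6,5). |black|=9
Step 8: on WHITE (6,5): turn R to N, flip to black, move to (5,5). |black|=10
Step 9: on WHITE (5,5): turn R to E, flip to black, move to (5,6). |black|=11
Step 10: on BLACK (5,6): turn L to N, flip to white, move to (4,6). |black|=10
Step 11: on WHITE (4,6): turn R to E, flip to black, move to (4,7). |black|=11
Step 12: on WHITE (4,7): turn R to S, flip to black, move to (5,7). |black|=12
Step 13: on WHITE (5,7): turn R to W, flip to black, move to (5,6). |black|=13
Step 14: on WHITE (5,6): turn R to N, flip to black, move to (4,6). |black|=14

Answer: 4 6 N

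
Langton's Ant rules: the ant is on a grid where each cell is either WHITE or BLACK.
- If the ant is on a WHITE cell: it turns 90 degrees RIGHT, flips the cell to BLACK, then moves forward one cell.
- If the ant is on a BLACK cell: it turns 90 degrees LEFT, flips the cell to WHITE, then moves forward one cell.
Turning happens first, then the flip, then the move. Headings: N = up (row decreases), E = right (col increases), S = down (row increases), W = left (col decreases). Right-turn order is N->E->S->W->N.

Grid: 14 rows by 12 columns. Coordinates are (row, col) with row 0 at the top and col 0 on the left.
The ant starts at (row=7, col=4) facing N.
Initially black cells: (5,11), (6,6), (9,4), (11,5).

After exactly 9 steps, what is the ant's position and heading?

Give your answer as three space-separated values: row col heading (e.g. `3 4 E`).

Answer: 7 3 W

Derivation:
Step 1: on WHITE (7,4): turn R to E, flip to black, move to (7,5). |black|=5
Step 2: on WHITE (7,5): turn R to S, flip to black, move to (8,5). |black|=6
Step 3: on WHITE (8,5): turn R to W, flip to black, move to (8,4). |black|=7
Step 4: on WHITE (8,4): turn R to N, flip to black, move to (7,4). |black|=8
Step 5: on BLACK (7,4): turn L to W, flip to white, move to (7,3). |black|=7
Step 6: on WHITE (7,3): turn R to N, flip to black, move to (6,3). |black|=8
Step 7: on WHITE (6,3): turn R to E, flip to black, move to (6,4). |black|=9
Step 8: on WHITE (6,4): turn R to S, flip to black, move to (7,4). |black|=10
Step 9: on WHITE (7,4): turn R to W, flip to black, move to (7,3). |black|=11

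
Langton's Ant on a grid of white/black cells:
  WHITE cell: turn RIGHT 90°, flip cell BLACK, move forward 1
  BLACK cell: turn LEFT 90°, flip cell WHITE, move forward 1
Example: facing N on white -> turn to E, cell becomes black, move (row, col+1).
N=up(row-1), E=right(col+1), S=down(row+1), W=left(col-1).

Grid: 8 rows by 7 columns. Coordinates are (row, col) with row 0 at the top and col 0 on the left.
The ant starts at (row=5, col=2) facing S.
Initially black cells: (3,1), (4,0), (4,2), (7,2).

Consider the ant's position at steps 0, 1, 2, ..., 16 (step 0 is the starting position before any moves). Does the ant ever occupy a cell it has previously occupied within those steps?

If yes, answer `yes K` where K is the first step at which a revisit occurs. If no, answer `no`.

Answer: yes 7

Derivation:
Step 1: on WHITE (5,2): turn R to W, flip to black, move to (5,1). |black|=5 — new cell
Step 2: on WHITE (5,1): turn R to N, flip to black, move to (4,1). |black|=6 — new cell
Step 3: on WHITE (4,1): turn R to E, flip to black, move to (4,2). |black|=7 — new cell
Step 4: on BLACK (4,2): turn L to N, flip to white, move to (3,2). |black|=6 — new cell
Step 5: on WHITE (3,2): turn R to E, flip to black, move to (3,3). |black|=7 — new cell
Step 6: on WHITE (3,3): turn R to S, flip to black, move to (4,3). |black|=8 — new cell
Step 7: on WHITE (4,3): turn R to W, flip to black, move to (4,2). |black|=9 — REVISIT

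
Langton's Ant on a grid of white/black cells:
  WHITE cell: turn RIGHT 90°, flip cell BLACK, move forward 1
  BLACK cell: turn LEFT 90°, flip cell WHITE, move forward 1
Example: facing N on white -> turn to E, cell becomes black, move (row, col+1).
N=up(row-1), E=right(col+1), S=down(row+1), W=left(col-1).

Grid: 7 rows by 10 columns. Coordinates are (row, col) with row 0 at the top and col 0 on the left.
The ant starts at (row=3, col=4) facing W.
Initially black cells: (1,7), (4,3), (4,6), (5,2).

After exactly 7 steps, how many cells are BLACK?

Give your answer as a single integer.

Answer: 7

Derivation:
Step 1: on WHITE (3,4): turn R to N, flip to black, move to (2,4). |black|=5
Step 2: on WHITE (2,4): turn R to E, flip to black, move to (2,5). |black|=6
Step 3: on WHITE (2,5): turn R to S, flip to black, move to (3,5). |black|=7
Step 4: on WHITE (3,5): turn R to W, flip to black, move to (3,4). |black|=8
Step 5: on BLACK (3,4): turn L to S, flip to white, move to (4,4). |black|=7
Step 6: on WHITE (4,4): turn R to W, flip to black, move to (4,3). |black|=8
Step 7: on BLACK (4,3): turn L to S, flip to white, move to (5,3). |black|=7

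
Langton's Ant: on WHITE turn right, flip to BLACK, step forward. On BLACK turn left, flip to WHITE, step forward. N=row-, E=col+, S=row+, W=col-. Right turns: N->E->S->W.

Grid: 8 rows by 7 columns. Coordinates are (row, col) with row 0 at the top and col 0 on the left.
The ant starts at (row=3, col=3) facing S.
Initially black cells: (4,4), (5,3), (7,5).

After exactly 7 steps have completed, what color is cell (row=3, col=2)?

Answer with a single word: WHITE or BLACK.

Step 1: on WHITE (3,3): turn R to W, flip to black, move to (3,2). |black|=4
Step 2: on WHITE (3,2): turn R to N, flip to black, move to (2,2). |black|=5
Step 3: on WHITE (2,2): turn R to E, flip to black, move to (2,3). |black|=6
Step 4: on WHITE (2,3): turn R to S, flip to black, move to (3,3). |black|=7
Step 5: on BLACK (3,3): turn L to E, flip to white, move to (3,4). |black|=6
Step 6: on WHITE (3,4): turn R to S, flip to black, move to (4,4). |black|=7
Step 7: on BLACK (4,4): turn L to E, flip to white, move to (4,5). |black|=6

Answer: BLACK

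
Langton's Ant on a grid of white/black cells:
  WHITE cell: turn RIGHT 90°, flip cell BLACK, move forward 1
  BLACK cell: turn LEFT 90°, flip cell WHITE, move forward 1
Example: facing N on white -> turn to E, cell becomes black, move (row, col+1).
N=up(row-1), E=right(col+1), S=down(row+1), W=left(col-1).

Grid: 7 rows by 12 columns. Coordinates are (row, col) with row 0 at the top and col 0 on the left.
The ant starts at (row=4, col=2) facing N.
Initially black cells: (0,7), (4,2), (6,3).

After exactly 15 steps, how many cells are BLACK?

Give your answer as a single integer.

Step 1: on BLACK (4,2): turn L to W, flip to white, move to (4,1). |black|=2
Step 2: on WHITE (4,1): turn R to N, flip to black, move to (3,1). |black|=3
Step 3: on WHITE (3,1): turn R to E, flip to black, move to (3,2). |black|=4
Step 4: on WHITE (3,2): turn R to S, flip to black, move to (4,2). |black|=5
Step 5: on WHITE (4,2): turn R to W, flip to black, move to (4,1). |black|=6
Step 6: on BLACK (4,1): turn L to S, flip to white, move to (5,1). |black|=5
Step 7: on WHITE (5,1): turn R to W, flip to black, move to (5,0). |black|=6
Step 8: on WHITE (5,0): turn R to N, flip to black, move to (4,0). |black|=7
Step 9: on WHITE (4,0): turn R to E, flip to black, move to (4,1). |black|=8
Step 10: on WHITE (4,1): turn R to S, flip to black, move to (5,1). |black|=9
Step 11: on BLACK (5,1): turn L to E, flip to white, move to (5,2). |black|=8
Step 12: on WHITE (5,2): turn R to S, flip to black, move to (6,2). |black|=9
Step 13: on WHITE (6,2): turn R to W, flip to black, move to (6,1). |black|=10
Step 14: on WHITE (6,1): turn R to N, flip to black, move to (5,1). |black|=11
Step 15: on WHITE (5,1): turn R to E, flip to black, move to (5,2). |black|=12

Answer: 12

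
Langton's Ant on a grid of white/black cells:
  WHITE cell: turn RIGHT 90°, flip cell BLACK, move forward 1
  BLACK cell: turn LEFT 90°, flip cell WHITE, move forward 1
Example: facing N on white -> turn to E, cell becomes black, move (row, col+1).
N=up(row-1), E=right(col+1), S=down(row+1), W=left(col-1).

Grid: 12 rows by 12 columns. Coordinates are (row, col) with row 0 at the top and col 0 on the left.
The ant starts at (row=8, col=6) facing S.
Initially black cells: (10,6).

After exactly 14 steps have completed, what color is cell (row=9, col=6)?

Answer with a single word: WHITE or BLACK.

Step 1: on WHITE (8,6): turn R to W, flip to black, move to (8,5). |black|=2
Step 2: on WHITE (8,5): turn R to N, flip to black, move to (7,5). |black|=3
Step 3: on WHITE (7,5): turn R to E, flip to black, move to (7,6). |black|=4
Step 4: on WHITE (7,6): turn R to S, flip to black, move to (8,6). |black|=5
Step 5: on BLACK (8,6): turn L to E, flip to white, move to (8,7). |black|=4
Step 6: on WHITE (8,7): turn R to S, flip to black, move to (9,7). |black|=5
Step 7: on WHITE (9,7): turn R to W, flip to black, move to (9,6). |black|=6
Step 8: on WHITE (9,6): turn R to N, flip to black, move to (8,6). |black|=7
Step 9: on WHITE (8,6): turn R to E, flip to black, move to (8,7). |black|=8
Step 10: on BLACK (8,7): turn L to N, flip to white, move to (7,7). |black|=7
Step 11: on WHITE (7,7): turn R to E, flip to black, move to (7,8). |black|=8
Step 12: on WHITE (7,8): turn R to S, flip to black, move to (8,8). |black|=9
Step 13: on WHITE (8,8): turn R to W, flip to black, move to (8,7). |black|=10
Step 14: on WHITE (8,7): turn R to N, flip to black, move to (7,7). |black|=11

Answer: BLACK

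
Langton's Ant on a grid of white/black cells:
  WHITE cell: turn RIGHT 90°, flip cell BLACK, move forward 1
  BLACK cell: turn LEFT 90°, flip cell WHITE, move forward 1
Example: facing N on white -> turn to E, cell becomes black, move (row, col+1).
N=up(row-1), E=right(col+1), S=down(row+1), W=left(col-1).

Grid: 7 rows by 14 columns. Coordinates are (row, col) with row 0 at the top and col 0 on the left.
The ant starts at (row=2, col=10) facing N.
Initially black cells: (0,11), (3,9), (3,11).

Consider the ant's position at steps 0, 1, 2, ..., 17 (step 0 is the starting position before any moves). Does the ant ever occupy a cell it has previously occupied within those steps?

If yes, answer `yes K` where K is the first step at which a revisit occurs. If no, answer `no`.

Step 1: on WHITE (2,10): turn R to E, flip to black, move to (2,11). |black|=4 — new cell
Step 2: on WHITE (2,11): turn R to S, flip to black, move to (3,11). |black|=5 — new cell
Step 3: on BLACK (3,11): turn L to E, flip to white, move to (3,12). |black|=4 — new cell
Step 4: on WHITE (3,12): turn R to S, flip to black, move to (4,12). |black|=5 — new cell
Step 5: on WHITE (4,12): turn R to W, flip to black, move to (4,11). |black|=6 — new cell
Step 6: on WHITE (4,11): turn R to N, flip to black, move to (3,11). |black|=7 — REVISIT

Answer: yes 6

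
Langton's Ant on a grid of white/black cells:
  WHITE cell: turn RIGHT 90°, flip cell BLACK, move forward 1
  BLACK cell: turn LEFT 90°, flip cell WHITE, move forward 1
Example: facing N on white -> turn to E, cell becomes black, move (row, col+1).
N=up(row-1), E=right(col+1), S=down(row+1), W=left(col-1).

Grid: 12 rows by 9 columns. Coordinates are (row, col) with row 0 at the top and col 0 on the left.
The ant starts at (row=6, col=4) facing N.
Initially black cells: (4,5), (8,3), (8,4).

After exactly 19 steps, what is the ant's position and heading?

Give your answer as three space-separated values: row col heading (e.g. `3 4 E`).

Answer: 7 2 W

Derivation:
Step 1: on WHITE (6,4): turn R to E, flip to black, move to (6,5). |black|=4
Step 2: on WHITE (6,5): turn R to S, flip to black, move to (7,5). |black|=5
Step 3: on WHITE (7,5): turn R to W, flip to black, move to (7,4). |black|=6
Step 4: on WHITE (7,4): turn R to N, flip to black, move to (6,4). |black|=7
Step 5: on BLACK (6,4): turn L to W, flip to white, move to (6,3). |black|=6
Step 6: on WHITE (6,3): turn R to N, flip to black, move to (5,3). |black|=7
Step 7: on WHITE (5,3): turn R to E, flip to black, move to (5,4). |black|=8
Step 8: on WHITE (5,4): turn R to S, flip to black, move to (6,4). |black|=9
Step 9: on WHITE (6,4): turn R to W, flip to black, move to (6,3). |black|=10
Step 10: on BLACK (6,3): turn L to S, flip to white, move to (7,3). |black|=9
Step 11: on WHITE (7,3): turn R to W, flip to black, move to (7,2). |black|=10
Step 12: on WHITE (7,2): turn R to N, flip to black, move to (6,2). |black|=11
Step 13: on WHITE (6,2): turn R to E, flip to black, move to (6,3). |black|=12
Step 14: on WHITE (6,3): turn R to S, flip to black, move to (7,3). |black|=13
Step 15: on BLACK (7,3): turn L to E, flip to white, move to (7,4). |black|=12
Step 16: on BLACK (7,4): turn L to N, flip to white, move to (6,4). |black|=11
Step 17: on BLACK (6,4): turn L to W, flip to white, move to (6,3). |black|=10
Step 18: on BLACK (6,3): turn L to S, flip to white, move to (7,3). |black|=9
Step 19: on WHITE (7,3): turn R to W, flip to black, move to (7,2). |black|=10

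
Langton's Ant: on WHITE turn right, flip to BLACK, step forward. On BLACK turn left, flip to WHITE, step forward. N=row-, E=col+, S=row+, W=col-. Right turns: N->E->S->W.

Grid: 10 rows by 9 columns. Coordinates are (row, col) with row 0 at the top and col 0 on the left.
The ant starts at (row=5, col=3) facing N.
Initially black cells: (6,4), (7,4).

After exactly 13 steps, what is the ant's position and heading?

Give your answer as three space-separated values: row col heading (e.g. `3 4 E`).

Answer: 9 4 W

Derivation:
Step 1: on WHITE (5,3): turn R to E, flip to black, move to (5,4). |black|=3
Step 2: on WHITE (5,4): turn R to S, flip to black, move to (6,4). |black|=4
Step 3: on BLACK (6,4): turn L to E, flip to white, move to (6,5). |black|=3
Step 4: on WHITE (6,5): turn R to S, flip to black, move to (7,5). |black|=4
Step 5: on WHITE (7,5): turn R to W, flip to black, move to (7,4). |black|=5
Step 6: on BLACK (7,4): turn L to S, flip to white, move to (8,4). |black|=4
Step 7: on WHITE (8,4): turn R to W, flip to black, move to (8,3). |black|=5
Step 8: on WHITE (8,3): turn R to N, flip to black, move to (7,3). |black|=6
Step 9: on WHITE (7,3): turn R to E, flip to black, move to (7,4). |black|=7
Step 10: on WHITE (7,4): turn R to S, flip to black, move to (8,4). |black|=8
Step 11: on BLACK (8,4): turn L to E, flip to white, move to (8,5). |black|=7
Step 12: on WHITE (8,5): turn R to S, flip to black, move to (9,5). |black|=8
Step 13: on WHITE (9,5): turn R to W, flip to black, move to (9,4). |black|=9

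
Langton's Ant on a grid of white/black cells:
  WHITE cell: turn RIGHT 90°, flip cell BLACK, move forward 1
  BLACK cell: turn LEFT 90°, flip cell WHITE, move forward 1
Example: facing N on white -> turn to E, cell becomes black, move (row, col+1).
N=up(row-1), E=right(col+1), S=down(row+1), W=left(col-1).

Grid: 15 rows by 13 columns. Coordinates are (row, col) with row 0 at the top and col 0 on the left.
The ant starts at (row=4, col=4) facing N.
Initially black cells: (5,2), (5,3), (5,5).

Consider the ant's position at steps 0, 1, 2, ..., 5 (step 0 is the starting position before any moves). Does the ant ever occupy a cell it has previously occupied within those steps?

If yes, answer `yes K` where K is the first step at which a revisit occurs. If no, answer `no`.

Answer: no

Derivation:
Step 1: on WHITE (4,4): turn R to E, flip to black, move to (4,5). |black|=4 — new cell
Step 2: on WHITE (4,5): turn R to S, flip to black, move to (5,5). |black|=5 — new cell
Step 3: on BLACK (5,5): turn L to E, flip to white, move to (5,6). |black|=4 — new cell
Step 4: on WHITE (5,6): turn R to S, flip to black, move to (6,6). |black|=5 — new cell
Step 5: on WHITE (6,6): turn R to W, flip to black, move to (6,5). |black|=6 — new cell
No revisit within 5 steps.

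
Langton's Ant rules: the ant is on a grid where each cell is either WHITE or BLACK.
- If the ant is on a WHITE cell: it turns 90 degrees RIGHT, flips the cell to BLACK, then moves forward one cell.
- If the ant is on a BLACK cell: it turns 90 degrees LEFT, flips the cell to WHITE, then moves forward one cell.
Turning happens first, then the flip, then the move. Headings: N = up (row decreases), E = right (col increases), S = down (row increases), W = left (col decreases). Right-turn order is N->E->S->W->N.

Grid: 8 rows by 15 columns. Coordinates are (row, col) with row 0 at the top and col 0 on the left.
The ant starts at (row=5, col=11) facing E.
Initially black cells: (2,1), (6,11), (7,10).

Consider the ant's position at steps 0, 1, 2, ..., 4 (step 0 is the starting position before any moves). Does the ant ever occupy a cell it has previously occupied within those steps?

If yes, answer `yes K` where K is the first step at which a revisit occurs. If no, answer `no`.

Answer: no

Derivation:
Step 1: on WHITE (5,11): turn R to S, flip to black, move to (6,11). |black|=4 — new cell
Step 2: on BLACK (6,11): turn L to E, flip to white, move to (6,12). |black|=3 — new cell
Step 3: on WHITE (6,12): turn R to S, flip to black, move to (7,12). |black|=4 — new cell
Step 4: on WHITE (7,12): turn R to W, flip to black, move to (7,11). |black|=5 — new cell
No revisit within 4 steps.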